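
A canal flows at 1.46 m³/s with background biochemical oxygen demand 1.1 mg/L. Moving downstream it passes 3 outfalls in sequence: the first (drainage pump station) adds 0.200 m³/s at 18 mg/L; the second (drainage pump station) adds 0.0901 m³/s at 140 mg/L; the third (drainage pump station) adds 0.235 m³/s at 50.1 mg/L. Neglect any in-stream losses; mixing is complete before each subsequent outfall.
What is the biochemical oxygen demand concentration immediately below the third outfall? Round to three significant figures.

14.9 mg/L

Below outfall 1: Q → 1.660 m³/s, C = (1.460·1.100 + 0.2000·18.00)/1.660 = 3.136 mg/L.
Below outfall 2: Q → 1.750 m³/s, C = (1.660·3.136 + 0.09010·140.0)/1.750 = 10.18 mg/L.
Below outfall 3: Q → 1.985 m³/s, C = (1.750·10.18 + 0.2350·50.10)/1.985 = 14.91 mg/L.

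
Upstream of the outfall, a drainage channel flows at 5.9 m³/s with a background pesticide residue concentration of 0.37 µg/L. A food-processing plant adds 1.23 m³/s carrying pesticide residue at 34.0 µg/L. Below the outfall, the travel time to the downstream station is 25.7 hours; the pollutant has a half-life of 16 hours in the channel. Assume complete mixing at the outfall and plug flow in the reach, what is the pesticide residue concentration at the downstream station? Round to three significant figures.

2.03 µg/L

Mass balance: C = (5.900·0.3700 + 1.230·34.00) / 7.130 = 44.00/7.130 = 6.172 µg/L.
Half-life 16 h → k = ln 2 / 16 = 0.04332 h⁻¹ = 1.040 d⁻¹.
Decay over the reach: 6.172·exp(−kt) = 6.172·0.3285 = 2.027 µg/L.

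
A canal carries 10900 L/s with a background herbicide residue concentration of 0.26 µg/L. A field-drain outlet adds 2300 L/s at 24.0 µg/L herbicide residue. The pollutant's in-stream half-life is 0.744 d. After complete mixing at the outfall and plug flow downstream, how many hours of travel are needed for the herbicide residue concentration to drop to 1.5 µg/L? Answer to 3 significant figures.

Flow-weighted average: C = (10900·0.2600 + 2300·24.00) / 13200 = 58030/13200 = 4.397 µg/L.
Half-life 0.744 d → k = ln 2 / 0.744 = 0.9316 d⁻¹.
4.397·exp(−k·t) = 1.5 → t = ln(4.397/1.5)/k = 99730 s = 27.70 h.

27.7 h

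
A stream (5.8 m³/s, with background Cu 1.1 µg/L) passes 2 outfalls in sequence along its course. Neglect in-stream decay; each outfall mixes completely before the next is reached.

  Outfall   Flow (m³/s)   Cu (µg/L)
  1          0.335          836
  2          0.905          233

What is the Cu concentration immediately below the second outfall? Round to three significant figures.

Outfall 1: combined Q = 6.135 m³/s; C = (5.800·1.100 + 0.3350·836.0)/6.135 = 46.69 µg/L.
Outfall 2: combined Q = 7.040 m³/s; C = (6.135·46.69 + 0.9050·233.0)/7.040 = 70.64 µg/L.

70.6 µg/L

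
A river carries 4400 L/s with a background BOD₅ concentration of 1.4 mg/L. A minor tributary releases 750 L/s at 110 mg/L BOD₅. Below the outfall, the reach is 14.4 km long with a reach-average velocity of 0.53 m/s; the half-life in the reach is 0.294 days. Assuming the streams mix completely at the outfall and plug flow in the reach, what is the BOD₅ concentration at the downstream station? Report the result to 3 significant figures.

Conservation of mass: C = (4400·1.400 + 750.0·110.0) / 5150 = 88660/5150 = 17.22 mg/L.
Travel time t = 14.4·1000 / 0.53 = 27170 s = 7.547 h.
Half-life 0.294 d → k = ln 2 / 0.294 = 2.358 d⁻¹.
Applying C = C₀e^(−kt): 17.22 × 0.4764 = 8.202 mg/L.

8.20 mg/L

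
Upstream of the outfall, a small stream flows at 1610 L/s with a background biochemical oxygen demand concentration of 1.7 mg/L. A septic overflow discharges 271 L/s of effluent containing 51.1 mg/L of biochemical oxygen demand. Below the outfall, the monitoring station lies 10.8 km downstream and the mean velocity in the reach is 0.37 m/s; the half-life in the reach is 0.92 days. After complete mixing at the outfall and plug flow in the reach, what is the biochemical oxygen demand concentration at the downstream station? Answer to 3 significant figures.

6.84 mg/L

Conservation of mass: C = (1610·1.700 + 271.0·51.10) / 1881 = 16590/1881 = 8.817 mg/L.
Travel time t = 10.8·1000 / 0.37 = 29190 s = 8.108 h.
Half-life 0.92 d → k = ln 2 / 0.92 = 0.7534 d⁻¹.
Applying C = C₀e^(−kt): 8.817 × 0.7753 = 6.836 mg/L.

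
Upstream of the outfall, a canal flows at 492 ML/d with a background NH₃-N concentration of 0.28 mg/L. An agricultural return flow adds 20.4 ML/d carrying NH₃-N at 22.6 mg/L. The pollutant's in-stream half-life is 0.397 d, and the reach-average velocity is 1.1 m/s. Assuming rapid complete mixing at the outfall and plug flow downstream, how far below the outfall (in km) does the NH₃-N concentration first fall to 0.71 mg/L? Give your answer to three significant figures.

Flow-weighted average: C = (492.0·0.2800 + 20.40·22.60) / 512.4 = 598.8/512.4 = 1.169 mg/L.
Half-life 0.397 d → k = ln 2 / 0.397 = 1.746 d⁻¹.
Set 1.169·exp(−k·t) = 0.71 → t = ln(1.169/0.71)/k = 24660 s = 6.850 h.
Distance = v·t = 1.1·24660 = 27130 m = 27.13 km.

27.1 km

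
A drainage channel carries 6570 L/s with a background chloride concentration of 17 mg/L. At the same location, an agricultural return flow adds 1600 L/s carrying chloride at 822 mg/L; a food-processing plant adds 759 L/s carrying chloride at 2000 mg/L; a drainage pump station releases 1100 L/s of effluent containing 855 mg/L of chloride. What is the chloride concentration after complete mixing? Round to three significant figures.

Mixed concentration C = ΣQC/ΣQ = (6570·17.00 + 1600·822.0 + 759.0·2000 + 1100·855.0) / 10030 = 3885000/10030 = 387.4 mg/L.

387 mg/L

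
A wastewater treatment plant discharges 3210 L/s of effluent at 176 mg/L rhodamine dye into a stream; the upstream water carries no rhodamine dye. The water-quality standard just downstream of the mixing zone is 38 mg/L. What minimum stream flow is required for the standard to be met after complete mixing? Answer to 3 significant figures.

11700 L/s

Set C_mix = 38: (Q·0 + 3210·176.0) / (Q + 3210) = 38
→ Q = 3210·(176.0 − 38)/(38 − 0) = 11660 L/s.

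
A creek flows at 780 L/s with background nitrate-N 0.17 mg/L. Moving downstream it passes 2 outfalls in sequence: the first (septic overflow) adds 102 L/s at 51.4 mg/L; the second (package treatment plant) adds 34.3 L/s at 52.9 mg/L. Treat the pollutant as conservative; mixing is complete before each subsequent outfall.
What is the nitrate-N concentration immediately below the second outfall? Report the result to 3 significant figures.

7.85 mg/L

Below outfall 1: Q → 882.0 L/s, C = (780.0·0.1700 + 102.0·51.40)/882.0 = 6.095 mg/L.
Below outfall 2: Q → 916.3 L/s, C = (882.0·6.095 + 34.30·52.90)/916.3 = 7.847 mg/L.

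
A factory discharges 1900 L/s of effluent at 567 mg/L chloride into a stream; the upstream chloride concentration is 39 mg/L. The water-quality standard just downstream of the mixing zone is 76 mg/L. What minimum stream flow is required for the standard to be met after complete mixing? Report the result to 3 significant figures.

25200 L/s

Set C_mix = 76: (Q·39.00 + 1900·567.0) / (Q + 1900) = 76
→ Q = 1900·(567.0 − 76)/(76 − 39.00) = 25210 L/s.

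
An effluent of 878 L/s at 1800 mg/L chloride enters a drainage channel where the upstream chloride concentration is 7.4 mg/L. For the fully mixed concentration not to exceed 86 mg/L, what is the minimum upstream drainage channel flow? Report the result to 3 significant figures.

Set C_mix = 86: (Q·7.400 + 878.0·1800) / (Q + 878.0) = 86
→ Q = 878.0·(1800 − 86)/(86 − 7.400) = 19150 L/s.

19100 L/s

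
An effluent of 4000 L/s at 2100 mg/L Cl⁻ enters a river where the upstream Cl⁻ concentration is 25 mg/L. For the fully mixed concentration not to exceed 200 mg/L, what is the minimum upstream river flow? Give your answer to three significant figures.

Set C_mix = 200: (Q·25.00 + 4000·2100) / (Q + 4000) = 200
→ Q = 4000·(2100 − 200)/(200 − 25.00) = 43430 L/s.

43400 L/s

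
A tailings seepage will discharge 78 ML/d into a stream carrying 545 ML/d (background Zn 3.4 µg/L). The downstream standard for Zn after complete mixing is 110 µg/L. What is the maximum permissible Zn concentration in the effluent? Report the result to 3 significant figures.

At the limit, (Qr·Cr + Qe·Cₑ)/(Qr + Qe) = 110:
Cₑ = (623.0·110 − 545.0·3.400) / 78.00 = 854.8 µg/L.

855 µg/L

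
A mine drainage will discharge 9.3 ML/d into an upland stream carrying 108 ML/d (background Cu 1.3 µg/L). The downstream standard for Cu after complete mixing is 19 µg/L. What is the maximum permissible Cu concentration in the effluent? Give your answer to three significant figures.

At the limit, (Qr·Cr + Qe·Cₑ)/(Qr + Qe) = 19:
Cₑ = (117.3·19 − 108.0·1.300) / 9.300 = 224.5 µg/L.

225 µg/L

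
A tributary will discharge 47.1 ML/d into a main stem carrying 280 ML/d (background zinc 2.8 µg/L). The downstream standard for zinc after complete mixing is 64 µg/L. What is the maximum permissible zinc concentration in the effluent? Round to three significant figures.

At the limit, (Qr·Cr + Qe·Cₑ)/(Qr + Qe) = 64:
Cₑ = (327.1·64 − 280.0·2.800) / 47.10 = 427.8 µg/L.

428 µg/L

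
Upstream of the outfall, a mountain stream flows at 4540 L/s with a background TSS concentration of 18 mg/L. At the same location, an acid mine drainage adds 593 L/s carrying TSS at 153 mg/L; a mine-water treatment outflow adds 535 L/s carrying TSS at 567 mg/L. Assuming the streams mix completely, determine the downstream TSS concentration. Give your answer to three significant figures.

Flow-weighted average: C = (4540·18.00 + 593.0·153.0 + 535.0·567.0) / 5668 = 475800/5668 = 83.94 mg/L.

83.9 mg/L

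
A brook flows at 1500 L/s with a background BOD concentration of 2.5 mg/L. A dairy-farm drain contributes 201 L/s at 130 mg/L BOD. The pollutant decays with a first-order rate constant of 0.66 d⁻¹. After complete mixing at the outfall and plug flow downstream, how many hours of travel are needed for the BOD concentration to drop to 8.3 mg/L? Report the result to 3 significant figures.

Mixed concentration C = ΣQC/ΣQ = (1500·2.500 + 201.0·130.0) / 1701 = 29880/1701 = 17.57 mg/L.
17.57·exp(−k·t) = 8.3 → t = ln(17.57/8.3)/k = 98140 s = 27.26 h.

27.3 h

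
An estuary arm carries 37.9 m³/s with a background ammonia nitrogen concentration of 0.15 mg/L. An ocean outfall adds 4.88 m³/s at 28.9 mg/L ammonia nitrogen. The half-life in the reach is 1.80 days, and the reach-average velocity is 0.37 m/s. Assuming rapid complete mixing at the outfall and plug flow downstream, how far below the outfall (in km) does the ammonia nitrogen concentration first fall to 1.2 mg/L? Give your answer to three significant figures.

87.2 km

Mixed concentration C = ΣQC/ΣQ = (37.90·0.1500 + 4.880·28.90) / 42.78 = 146.7/42.78 = 3.430 mg/L.
Half-life 1.80 d → k = ln 2 / 1.80 = 0.3851 d⁻¹.
Set 3.430·exp(−k·t) = 1.2 → t = ln(3.430/1.2)/k = 235600 s = 65.45 h.
Distance = v·t = 0.37·235600 = 87180 m = 87.18 km.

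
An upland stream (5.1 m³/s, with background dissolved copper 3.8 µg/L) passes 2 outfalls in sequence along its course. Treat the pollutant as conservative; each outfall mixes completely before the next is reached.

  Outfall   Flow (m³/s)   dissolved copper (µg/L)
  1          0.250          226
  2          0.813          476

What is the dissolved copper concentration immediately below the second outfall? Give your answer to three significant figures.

75.1 µg/L

Outfall 1: combined Q = 5.350 m³/s; C = (5.100·3.800 + 0.2500·226.0)/5.350 = 14.18 µg/L.
Outfall 2: combined Q = 6.163 m³/s; C = (5.350·14.18 + 0.8130·476.0)/6.163 = 75.10 µg/L.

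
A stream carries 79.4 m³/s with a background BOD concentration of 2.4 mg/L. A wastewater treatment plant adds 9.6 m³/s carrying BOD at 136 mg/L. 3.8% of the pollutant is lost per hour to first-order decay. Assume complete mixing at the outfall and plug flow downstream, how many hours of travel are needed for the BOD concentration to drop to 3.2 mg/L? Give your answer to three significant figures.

42.8 h

After mixing, C = (79.40·2.400 + 9.600·136.0) / 89.00 = 1496/89.00 = 16.81 mg/L.
3.8%/h lost → k = −ln(1 − 0.038) = 0.03874 h⁻¹.
16.81·exp(−k·t) = 3.2 → t = ln(16.81/3.2)/k = 154200 s = 42.82 h.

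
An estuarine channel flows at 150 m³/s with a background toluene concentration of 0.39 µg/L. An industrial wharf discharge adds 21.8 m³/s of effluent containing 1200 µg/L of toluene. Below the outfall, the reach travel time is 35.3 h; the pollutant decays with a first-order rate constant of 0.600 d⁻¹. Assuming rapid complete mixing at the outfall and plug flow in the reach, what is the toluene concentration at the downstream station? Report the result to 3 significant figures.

After mixing, C = (150.0·0.3900 + 21.80·1200) / 171.8 = 26220/171.8 = 152.6 µg/L.
Decay over the reach: 152.6·exp(−kt) = 152.6·0.4137 = 63.14 µg/L.

63.1 µg/L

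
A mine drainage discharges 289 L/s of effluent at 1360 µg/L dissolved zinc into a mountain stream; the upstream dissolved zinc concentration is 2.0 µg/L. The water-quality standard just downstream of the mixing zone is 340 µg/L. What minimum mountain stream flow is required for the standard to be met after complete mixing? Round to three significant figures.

872 L/s

Set C_mix = 340: (Q·2.000 + 289.0·1360) / (Q + 289.0) = 340
→ Q = 289.0·(1360 − 340)/(340 − 2.000) = 872.1 L/s.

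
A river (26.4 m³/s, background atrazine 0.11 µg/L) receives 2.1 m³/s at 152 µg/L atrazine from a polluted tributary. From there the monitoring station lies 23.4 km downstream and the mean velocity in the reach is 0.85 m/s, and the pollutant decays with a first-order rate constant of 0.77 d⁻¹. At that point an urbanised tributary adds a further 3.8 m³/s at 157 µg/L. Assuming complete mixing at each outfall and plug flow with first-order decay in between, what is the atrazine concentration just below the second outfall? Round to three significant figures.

Mixed concentration C = ΣQC/ΣQ = (26.40·0.1100 + 2.100·152.0) / 28.50 = 322.1/28.50 = 11.30 µg/L; combined flow 28.50 m³/s.
Travel time t = 23.4·1000 / 0.85 = 27530 s = 7.647 h.
Applying C = C₀e^(−kt): 11.30 × 0.7824 = 8.843 µg/L.
Second outfall: C = (28.50·8.843 + 3.800·157.0)/32.30 = 26.27 µg/L.

26.3 µg/L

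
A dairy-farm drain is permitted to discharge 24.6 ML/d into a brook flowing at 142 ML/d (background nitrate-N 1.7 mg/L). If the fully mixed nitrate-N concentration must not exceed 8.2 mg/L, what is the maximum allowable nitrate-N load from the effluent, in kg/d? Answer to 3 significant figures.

1120 kg/d

Mass balance at the limit: 142.0·1.700 + 24.60·Cₑ = 166.6·8.2 → Cₑ = 45.72 mg/L.
24.60 ML/d = 0.2847 m³/s. Load = 0.2847 m³/s × 45.72 g/m³ × 86 400 s/d = 1125 kg/d.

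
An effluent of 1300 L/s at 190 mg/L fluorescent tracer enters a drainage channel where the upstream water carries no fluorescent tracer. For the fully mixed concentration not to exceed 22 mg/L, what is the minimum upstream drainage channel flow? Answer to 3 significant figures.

Set C_mix = 22: (Q·0 + 1300·190.0) / (Q + 1300) = 22
→ Q = 1300·(190.0 − 22)/(22 − 0) = 9927 L/s.

9930 L/s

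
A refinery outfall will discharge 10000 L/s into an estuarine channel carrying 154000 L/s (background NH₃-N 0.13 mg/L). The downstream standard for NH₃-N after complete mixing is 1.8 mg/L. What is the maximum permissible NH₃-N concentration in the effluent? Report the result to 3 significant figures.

At the limit, (Qr·Cr + Qe·Cₑ)/(Qr + Qe) = 1.8:
Cₑ = (164000·1.8 − 154000·0.1300) / 10000 = 27.52 mg/L.

27.5 mg/L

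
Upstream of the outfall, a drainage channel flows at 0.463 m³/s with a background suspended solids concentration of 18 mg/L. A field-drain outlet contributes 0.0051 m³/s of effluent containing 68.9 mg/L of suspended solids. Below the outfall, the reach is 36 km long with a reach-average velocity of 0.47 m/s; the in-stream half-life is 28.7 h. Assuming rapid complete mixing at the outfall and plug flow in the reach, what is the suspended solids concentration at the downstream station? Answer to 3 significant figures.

After mixing, C = (0.4630·18.00 + 0.005100·68.90) / 0.4681 = 8.685/0.4681 = 18.55 mg/L.
Travel time t = 36·1000 / 0.47 = 76600 s = 21.28 h.
Half-life 28.7 h → k = ln 2 / 28.7 = 0.02415 h⁻¹ = 0.5796 d⁻¹.
First-order decay: C = 18.55·exp(−k·t) = 18.55·0.5982 = 11.10 mg/L.

11.1 mg/L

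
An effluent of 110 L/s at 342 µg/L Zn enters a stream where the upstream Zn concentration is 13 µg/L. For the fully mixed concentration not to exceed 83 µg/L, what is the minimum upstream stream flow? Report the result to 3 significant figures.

Set C_mix = 83: (Q·13.00 + 110.0·342.0) / (Q + 110.0) = 83
→ Q = 110.0·(342.0 − 83)/(83 − 13.00) = 407.0 L/s.

407 L/s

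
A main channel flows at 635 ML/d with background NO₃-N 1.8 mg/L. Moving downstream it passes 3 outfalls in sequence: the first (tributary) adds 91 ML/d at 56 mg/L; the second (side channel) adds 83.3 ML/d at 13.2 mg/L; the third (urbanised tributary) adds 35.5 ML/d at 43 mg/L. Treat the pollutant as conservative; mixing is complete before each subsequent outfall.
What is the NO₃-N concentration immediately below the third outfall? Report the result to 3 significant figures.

After outfall 1: Q = 635.0 + 91.00 = 726.0 ML/d; C = (635.0·1.800 + 91.00·56.00)/726.0 = 8.594 mg/L.
After outfall 2: Q = 726.0 + 83.30 = 809.3 ML/d; C = (726.0·8.594 + 83.30·13.20)/809.3 = 9.068 mg/L.
After outfall 3: Q = 809.3 + 35.50 = 844.8 ML/d; C = (809.3·9.068 + 35.50·43.00)/844.8 = 10.49 mg/L.

10.5 mg/L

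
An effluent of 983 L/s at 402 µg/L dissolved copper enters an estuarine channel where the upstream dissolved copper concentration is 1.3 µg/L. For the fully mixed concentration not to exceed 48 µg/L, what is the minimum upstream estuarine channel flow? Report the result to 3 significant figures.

7450 L/s

Set C_mix = 48: (Q·1.300 + 983.0·402.0) / (Q + 983.0) = 48
→ Q = 983.0·(402.0 − 48)/(48 − 1.300) = 7451 L/s.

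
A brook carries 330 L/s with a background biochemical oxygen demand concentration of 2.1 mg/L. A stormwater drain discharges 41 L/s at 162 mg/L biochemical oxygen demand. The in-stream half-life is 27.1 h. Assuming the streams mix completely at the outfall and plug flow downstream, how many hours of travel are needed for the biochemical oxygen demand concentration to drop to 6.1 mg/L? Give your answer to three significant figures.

Flow-weighted average: C = (330.0·2.100 + 41.00·162.0) / 371.0 = 7335/371.0 = 19.77 mg/L.
Half-life 27.1 h → k = ln 2 / 27.1 = 0.02558 h⁻¹ = 0.6139 d⁻¹.
19.77·exp(−k·t) = 6.1 → t = ln(19.77/6.1)/k = 165500 s = 45.98 h.

46.0 h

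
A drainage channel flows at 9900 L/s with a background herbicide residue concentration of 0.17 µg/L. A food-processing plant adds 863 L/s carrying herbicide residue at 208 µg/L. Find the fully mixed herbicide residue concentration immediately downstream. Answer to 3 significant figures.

16.8 µg/L

Mixed concentration C = ΣQC/ΣQ = (9900·0.1700 + 863.0·208.0) / 10760 = 181200/10760 = 16.83 µg/L.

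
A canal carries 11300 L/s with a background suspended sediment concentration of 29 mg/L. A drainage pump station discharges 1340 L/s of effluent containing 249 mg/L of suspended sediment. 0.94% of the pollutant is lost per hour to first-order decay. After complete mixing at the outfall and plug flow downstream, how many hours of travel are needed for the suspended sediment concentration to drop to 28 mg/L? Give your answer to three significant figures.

66.2 h

Mixed concentration C = ΣQC/ΣQ = (11300·29.00 + 1340·249.0) / 12640 = 661400/12640 = 52.32 mg/L.
0.94%/h lost → k = −ln(1 − 0.0094) = 0.009444 h⁻¹.
52.32·exp(−k·t) = 28 → t = ln(52.32/28)/k = 238300 s = 66.20 h.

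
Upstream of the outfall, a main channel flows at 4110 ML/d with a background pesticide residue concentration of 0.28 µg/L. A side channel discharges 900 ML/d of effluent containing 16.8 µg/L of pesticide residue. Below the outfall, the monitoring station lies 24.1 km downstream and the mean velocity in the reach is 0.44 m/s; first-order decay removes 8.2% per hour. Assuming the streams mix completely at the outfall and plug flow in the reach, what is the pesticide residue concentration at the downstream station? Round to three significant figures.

Conservation of mass: C = (4110·0.2800 + 900.0·16.80) / 5010 = 16270/5010 = 3.248 µg/L.
Travel time t = 24.1·1000 / 0.44 = 54770 s = 15.21 h.
8.2%/h lost → k = −ln(1 − 0.082) = 0.08556 h⁻¹.
Decay over the reach: 3.248·exp(−kt) = 3.248·0.2721 = 0.8836 µg/L.

0.884 µg/L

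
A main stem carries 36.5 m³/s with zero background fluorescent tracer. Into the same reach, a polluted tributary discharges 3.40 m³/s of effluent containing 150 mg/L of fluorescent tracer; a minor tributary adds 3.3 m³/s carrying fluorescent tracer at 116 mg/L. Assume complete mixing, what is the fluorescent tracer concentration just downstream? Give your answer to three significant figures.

Conservation of mass: C = (36.50·0 + 3.400·150.0 + 3.300·116.0) / 43.20 = 892.8/43.20 = 20.67 mg/L.

20.7 mg/L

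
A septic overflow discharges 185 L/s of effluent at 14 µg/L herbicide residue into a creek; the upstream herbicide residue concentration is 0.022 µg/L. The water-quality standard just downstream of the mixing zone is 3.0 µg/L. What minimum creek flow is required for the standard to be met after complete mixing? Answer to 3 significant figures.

Set C_mix = 3.0: (Q·0.02200 + 185.0·14.00) / (Q + 185.0) = 3.0
→ Q = 185.0·(14.00 − 3.0)/(3.0 − 0.02200) = 683.3 L/s.

683 L/s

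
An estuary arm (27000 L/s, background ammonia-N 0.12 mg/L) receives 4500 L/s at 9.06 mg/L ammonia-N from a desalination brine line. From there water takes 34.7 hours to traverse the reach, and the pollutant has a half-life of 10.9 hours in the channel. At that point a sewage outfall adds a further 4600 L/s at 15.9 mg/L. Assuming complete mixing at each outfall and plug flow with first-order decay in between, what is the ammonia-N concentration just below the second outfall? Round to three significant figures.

Flow-weighted average: C = (27000·0.1200 + 4500·9.060) / 31500 = 44010/31500 = 1.397 mg/L; combined flow 31500 L/s.
Half-life 10.9 h → k = ln 2 / 10.9 = 0.06359 h⁻¹ = 1.526 d⁻¹.
Decay over the reach: 1.397·exp(−kt) = 1.397·0.1101 = 0.1538 mg/L.
At the second outfall, C = (31500·0.1538 + 4600·15.90) / (31500 + 4600) = 2.160 mg/L.

2.16 mg/L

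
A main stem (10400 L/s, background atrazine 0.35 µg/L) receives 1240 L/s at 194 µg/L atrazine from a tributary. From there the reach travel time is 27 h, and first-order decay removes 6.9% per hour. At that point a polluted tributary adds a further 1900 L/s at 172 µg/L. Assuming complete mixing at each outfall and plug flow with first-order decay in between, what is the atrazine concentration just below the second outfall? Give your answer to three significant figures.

26.8 µg/L

Mixed concentration C = ΣQC/ΣQ = (10400·0.3500 + 1240·194.0) / 11640 = 244200/11640 = 20.98 µg/L; combined flow 11640 L/s.
6.9%/h lost → k = −ln(1 − 0.069) = 0.07150 h⁻¹.
Decay over the reach: 20.98·exp(−kt) = 20.98·0.1451 = 3.044 µg/L.
Second outfall: C = (11640·3.044 + 1900·172.0)/13540 = 26.75 µg/L.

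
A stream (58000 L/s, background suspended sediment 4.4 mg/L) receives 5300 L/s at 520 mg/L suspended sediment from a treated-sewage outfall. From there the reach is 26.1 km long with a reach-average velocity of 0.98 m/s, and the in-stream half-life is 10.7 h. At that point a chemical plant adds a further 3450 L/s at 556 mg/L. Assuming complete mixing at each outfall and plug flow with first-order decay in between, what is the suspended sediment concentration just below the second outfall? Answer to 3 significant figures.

56.7 mg/L

Flow-weighted average: C = (58000·4.400 + 5300·520.0) / 63300 = 3011000/63300 = 47.57 mg/L; combined flow 63300 L/s.
Travel time t = 26.1·1000 / 0.98 = 26630 s = 7.398 h.
Half-life 10.7 h → k = ln 2 / 10.7 = 0.06478 h⁻¹ = 1.555 d⁻¹.
First-order decay: C = 47.57·exp(−k·t) = 47.57·0.6193 = 29.46 mg/L.
At the second outfall, C = (63300·29.46 + 3450·556.0) / (63300 + 3450) = 56.67 mg/L.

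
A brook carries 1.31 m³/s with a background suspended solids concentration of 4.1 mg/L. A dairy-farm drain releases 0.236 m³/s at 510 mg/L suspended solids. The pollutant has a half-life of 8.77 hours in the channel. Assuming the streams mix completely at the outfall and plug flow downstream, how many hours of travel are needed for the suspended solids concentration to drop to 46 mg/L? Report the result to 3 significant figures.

7.21 h

Mixed concentration C = ΣQC/ΣQ = (1.310·4.100 + 0.2360·510.0) / 1.546 = 125.7/1.546 = 81.33 mg/L.
Half-life 8.77 h → k = ln 2 / 8.77 = 0.07904 h⁻¹ = 1.897 d⁻¹.
81.33·exp(−k·t) = 46 → t = ln(81.33/46)/k = 25960 s = 7.210 h.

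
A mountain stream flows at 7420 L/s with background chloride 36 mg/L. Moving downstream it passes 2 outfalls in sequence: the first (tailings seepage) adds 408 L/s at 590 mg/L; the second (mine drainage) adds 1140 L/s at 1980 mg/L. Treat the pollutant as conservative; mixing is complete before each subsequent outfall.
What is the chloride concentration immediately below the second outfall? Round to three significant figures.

After outfall 1: Q = 7420 + 408.0 = 7828 L/s; C = (7420·36.00 + 408.0·590.0)/7828 = 64.87 mg/L.
After outfall 2: Q = 7828 + 1140 = 8968 L/s; C = (7828·64.87 + 1140·1980)/8968 = 308.3 mg/L.

308 mg/L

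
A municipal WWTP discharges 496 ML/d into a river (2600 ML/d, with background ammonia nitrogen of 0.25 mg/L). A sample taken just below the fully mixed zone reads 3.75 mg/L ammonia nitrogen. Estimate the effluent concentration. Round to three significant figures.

22.1 mg/L

Mass balance: 2600·0.2500 + 496.0·Cₑ = 3096·3.750
→ Cₑ = (3096·3.750 − 2600·0.2500) / 496.0 = 22.10 mg/L.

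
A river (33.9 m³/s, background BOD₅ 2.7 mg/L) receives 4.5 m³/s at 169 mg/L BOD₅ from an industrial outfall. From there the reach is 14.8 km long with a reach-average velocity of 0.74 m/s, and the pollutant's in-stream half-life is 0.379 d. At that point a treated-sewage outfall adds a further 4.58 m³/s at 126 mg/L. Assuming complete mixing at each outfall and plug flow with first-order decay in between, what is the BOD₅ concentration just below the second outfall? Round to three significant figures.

Flow-weighted average: C = (33.90·2.700 + 4.500·169.0) / 38.40 = 852.0/38.40 = 22.19 mg/L; combined flow 38.40 m³/s.
Travel time t = 14.8·1000 / 0.74 = 20000 s = 5.556 h.
Half-life 0.379 d → k = ln 2 / 0.379 = 1.829 d⁻¹.
First-order decay: C = 22.19·exp(−k·t) = 22.19·0.6548 = 14.53 mg/L.
At the second outfall, C = (38.40·14.53 + 4.580·126.0) / (38.40 + 4.580) = 26.41 mg/L.

26.4 mg/L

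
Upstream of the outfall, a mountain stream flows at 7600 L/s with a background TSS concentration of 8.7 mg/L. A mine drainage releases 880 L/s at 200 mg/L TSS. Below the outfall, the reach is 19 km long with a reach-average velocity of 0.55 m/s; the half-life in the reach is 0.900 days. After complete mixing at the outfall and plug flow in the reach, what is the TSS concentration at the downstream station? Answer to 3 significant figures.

21.0 mg/L

Conservation of mass: C = (7600·8.700 + 880.0·200.0) / 8480 = 242100/8480 = 28.55 mg/L.
Travel time t = 19·1000 / 0.55 = 34550 s = 9.596 h.
Half-life 0.900 d → k = ln 2 / 0.900 = 0.7702 d⁻¹.
After decay, C = 28.55 × e^(−kt) = 28.55 × 0.7350 = 20.98 mg/L.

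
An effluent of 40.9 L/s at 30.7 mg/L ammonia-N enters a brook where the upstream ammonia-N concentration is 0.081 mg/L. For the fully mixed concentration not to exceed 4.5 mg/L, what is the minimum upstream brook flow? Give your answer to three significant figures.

242 L/s

Set C_mix = 4.5: (Q·0.08100 + 40.90·30.70) / (Q + 40.90) = 4.5
→ Q = 40.90·(30.70 − 4.5)/(4.5 − 0.08100) = 242.5 L/s.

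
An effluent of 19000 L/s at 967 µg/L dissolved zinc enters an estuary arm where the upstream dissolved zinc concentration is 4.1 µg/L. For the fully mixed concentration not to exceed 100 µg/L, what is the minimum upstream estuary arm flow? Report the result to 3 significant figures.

172000 L/s

Set C_mix = 100: (Q·4.100 + 19000·967.0) / (Q + 19000) = 100
→ Q = 19000·(967.0 − 100)/(100 − 4.100) = 171800 L/s.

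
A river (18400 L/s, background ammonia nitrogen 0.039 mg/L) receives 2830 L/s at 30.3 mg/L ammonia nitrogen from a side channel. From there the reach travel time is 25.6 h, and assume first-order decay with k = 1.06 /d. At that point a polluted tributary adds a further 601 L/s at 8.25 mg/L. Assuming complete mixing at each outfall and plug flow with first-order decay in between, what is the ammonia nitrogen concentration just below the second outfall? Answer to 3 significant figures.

Mixed concentration C = ΣQC/ΣQ = (18400·0.03900 + 2830·30.30) / 21230 = 86470/21230 = 4.073 mg/L; combined flow 21230 L/s.
Applying C = C₀e^(−kt): 4.073 × 0.3228 = 1.315 mg/L.
Second outfall: C = (21230·1.315 + 601.0·8.250)/21830 = 1.506 mg/L.

1.51 mg/L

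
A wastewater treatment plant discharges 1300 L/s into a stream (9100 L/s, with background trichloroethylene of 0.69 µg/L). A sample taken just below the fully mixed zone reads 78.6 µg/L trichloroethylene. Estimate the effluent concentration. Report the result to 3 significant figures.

Mass balance: 9100·0.6900 + 1300·Cₑ = 10400·78.60
→ Cₑ = (10400·78.60 − 9100·0.6900) / 1300 = 624.0 µg/L.

624 µg/L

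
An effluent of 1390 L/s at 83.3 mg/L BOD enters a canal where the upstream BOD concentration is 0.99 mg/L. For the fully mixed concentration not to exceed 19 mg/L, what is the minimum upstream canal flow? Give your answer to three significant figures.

4960 L/s

Set C_mix = 19: (Q·0.9900 + 1390·83.30) / (Q + 1390) = 19
→ Q = 1390·(83.30 − 19)/(19 − 0.9900) = 4963 L/s.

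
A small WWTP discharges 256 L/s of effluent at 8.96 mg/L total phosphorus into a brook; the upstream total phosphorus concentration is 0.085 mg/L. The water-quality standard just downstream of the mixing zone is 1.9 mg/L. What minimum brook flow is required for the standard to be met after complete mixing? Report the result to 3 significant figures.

Set C_mix = 1.9: (Q·0.08500 + 256.0·8.960) / (Q + 256.0) = 1.9
→ Q = 256.0·(8.960 − 1.9)/(1.9 − 0.08500) = 995.8 L/s.

996 L/s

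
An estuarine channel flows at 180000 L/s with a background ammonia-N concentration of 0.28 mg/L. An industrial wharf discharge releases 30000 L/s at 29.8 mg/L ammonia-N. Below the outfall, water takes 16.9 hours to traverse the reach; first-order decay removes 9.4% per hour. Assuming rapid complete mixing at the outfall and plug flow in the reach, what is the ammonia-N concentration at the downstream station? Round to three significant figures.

0.848 mg/L

Flow-weighted average: C = (180000·0.2800 + 30000·29.80) / 210000 = 944400/210000 = 4.497 mg/L.
9.4%/h lost → k = −ln(1 − 0.094) = 0.09872 h⁻¹.
Decay over the reach: 4.497·exp(−kt) = 4.497·0.1886 = 0.8480 mg/L.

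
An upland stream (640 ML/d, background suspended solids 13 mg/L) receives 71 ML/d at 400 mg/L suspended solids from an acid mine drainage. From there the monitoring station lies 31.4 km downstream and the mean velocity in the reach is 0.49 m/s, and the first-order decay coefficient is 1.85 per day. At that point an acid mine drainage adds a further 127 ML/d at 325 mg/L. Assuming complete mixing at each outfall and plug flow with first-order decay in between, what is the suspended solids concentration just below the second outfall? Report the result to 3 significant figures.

60.4 mg/L

Mixed concentration C = ΣQC/ΣQ = (640.0·13.00 + 71.00·400.0) / 711.0 = 36720/711.0 = 51.65 mg/L; combined flow 711.0 ML/d.
Travel time t = 31.4·1000 / 0.49 = 64080 s = 17.80 h.
After decay, C = 51.65 × e^(−kt) = 51.65 × 0.2536 = 13.10 mg/L.
Second outfall: C = (711.0·13.10 + 127.0·325.0)/838.0 = 60.37 mg/L.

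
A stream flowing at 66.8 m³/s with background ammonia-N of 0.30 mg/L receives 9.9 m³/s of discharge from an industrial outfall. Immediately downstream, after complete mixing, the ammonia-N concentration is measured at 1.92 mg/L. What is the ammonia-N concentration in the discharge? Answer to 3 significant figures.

Mass balance: 66.80·0.3000 + 9.900·Cₑ = 76.70·1.920
→ Cₑ = (76.70·1.920 − 66.80·0.3000) / 9.900 = 12.85 mg/L.

12.9 mg/L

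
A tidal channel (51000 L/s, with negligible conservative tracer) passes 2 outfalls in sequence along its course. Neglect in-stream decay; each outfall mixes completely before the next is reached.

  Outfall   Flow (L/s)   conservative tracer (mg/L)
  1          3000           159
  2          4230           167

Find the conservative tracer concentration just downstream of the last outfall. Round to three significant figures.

20.3 mg/L

After outfall 1: Q = 51000 + 3000 = 54000 L/s; C = (51000·0 + 3000·159.0)/54000 = 8.833 mg/L.
After outfall 2: Q = 54000 + 4230 = 58230 L/s; C = (54000·8.833 + 4230·167.0)/58230 = 20.32 mg/L.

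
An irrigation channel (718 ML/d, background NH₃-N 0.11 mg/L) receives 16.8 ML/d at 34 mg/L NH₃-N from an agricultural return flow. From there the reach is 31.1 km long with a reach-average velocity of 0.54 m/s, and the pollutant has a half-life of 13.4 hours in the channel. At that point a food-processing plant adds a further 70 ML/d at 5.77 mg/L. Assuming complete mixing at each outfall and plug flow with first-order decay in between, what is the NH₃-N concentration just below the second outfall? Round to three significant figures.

Mass balance: C = (718.0·0.1100 + 16.80·34.00) / 734.8 = 650.2/734.8 = 0.8848 mg/L; combined flow 734.8 ML/d.
Travel time t = 31.1·1000 / 0.54 = 57590 s = 16.00 h.
Half-life 13.4 h → k = ln 2 / 13.4 = 0.05173 h⁻¹ = 1.241 d⁻¹.
First-order decay: C = 0.8848·exp(−k·t) = 0.8848·0.4371 = 0.3868 mg/L.
Second outfall: C = (734.8·0.3868 + 70.00·5.770)/804.8 = 0.8550 mg/L.

0.855 mg/L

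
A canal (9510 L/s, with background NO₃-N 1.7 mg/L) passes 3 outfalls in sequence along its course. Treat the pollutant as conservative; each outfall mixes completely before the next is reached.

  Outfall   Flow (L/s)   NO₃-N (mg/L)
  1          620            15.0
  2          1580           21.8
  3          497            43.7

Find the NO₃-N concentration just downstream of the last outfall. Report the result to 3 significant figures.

Below outfall 1: Q → 10130 L/s, C = (9510·1.700 + 620.0·15.00)/10130 = 2.514 mg/L.
Below outfall 2: Q → 11710 L/s, C = (10130·2.514 + 1580·21.80)/11710 = 5.116 mg/L.
Below outfall 3: Q → 12210 L/s, C = (11710·5.116 + 497.0·43.70)/12210 = 6.687 mg/L.

6.69 mg/L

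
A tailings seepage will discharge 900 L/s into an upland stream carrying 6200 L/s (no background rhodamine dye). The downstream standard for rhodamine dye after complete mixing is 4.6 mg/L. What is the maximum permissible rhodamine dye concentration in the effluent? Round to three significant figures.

36.3 mg/L

At the limit, (Qr·Cr + Qe·Cₑ)/(Qr + Qe) = 4.6:
Cₑ = (7100·4.6 − 6200·0) / 900.0 = 36.29 mg/L.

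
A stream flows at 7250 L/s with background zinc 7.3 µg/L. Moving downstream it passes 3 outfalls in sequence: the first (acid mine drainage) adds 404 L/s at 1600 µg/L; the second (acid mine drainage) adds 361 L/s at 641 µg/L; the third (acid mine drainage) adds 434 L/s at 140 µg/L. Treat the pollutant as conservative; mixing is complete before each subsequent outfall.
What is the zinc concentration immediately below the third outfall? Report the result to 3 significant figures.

117 µg/L

Outfall 1: combined Q = 7654 L/s; C = (7250·7.300 + 404.0·1600)/7654 = 91.37 µg/L.
Outfall 2: combined Q = 8015 L/s; C = (7654·91.37 + 361.0·641.0)/8015 = 116.1 µg/L.
Outfall 3: combined Q = 8449 L/s; C = (8015·116.1 + 434.0·140.0)/8449 = 117.3 µg/L.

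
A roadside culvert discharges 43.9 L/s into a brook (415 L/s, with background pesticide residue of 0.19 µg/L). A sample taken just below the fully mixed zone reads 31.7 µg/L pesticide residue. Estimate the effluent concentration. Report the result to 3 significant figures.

330 µg/L

Mass balance: 415.0·0.1900 + 43.90·Cₑ = 458.9·31.70
→ Cₑ = (458.9·31.70 − 415.0·0.1900) / 43.90 = 329.6 µg/L.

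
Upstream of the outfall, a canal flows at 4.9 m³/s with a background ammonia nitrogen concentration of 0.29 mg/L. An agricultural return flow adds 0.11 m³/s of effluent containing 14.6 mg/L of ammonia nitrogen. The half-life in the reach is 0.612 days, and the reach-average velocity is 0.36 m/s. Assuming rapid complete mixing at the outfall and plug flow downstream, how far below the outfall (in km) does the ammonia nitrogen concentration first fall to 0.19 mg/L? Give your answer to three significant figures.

Mass balance: C = (4.900·0.2900 + 0.1100·14.60) / 5.010 = 3.027/5.010 = 0.6042 mg/L.
Half-life 0.612 d → k = ln 2 / 0.612 = 1.133 d⁻¹.
Set 0.6042·exp(−k·t) = 0.19 → t = ln(0.6042/0.19)/k = 88250 s = 24.51 h.
Distance = v·t = 0.36·88250 = 31770 m = 31.77 km.

31.8 km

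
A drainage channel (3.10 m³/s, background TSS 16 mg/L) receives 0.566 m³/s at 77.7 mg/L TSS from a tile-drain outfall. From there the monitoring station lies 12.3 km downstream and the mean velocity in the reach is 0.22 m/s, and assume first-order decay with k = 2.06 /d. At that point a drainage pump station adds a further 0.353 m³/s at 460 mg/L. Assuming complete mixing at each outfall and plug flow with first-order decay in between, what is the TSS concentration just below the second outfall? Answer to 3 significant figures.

46.5 mg/L

Conservation of mass: C = (3.100·16.00 + 0.5660·77.70) / 3.666 = 93.58/3.666 = 25.53 mg/L; combined flow 3.666 m³/s.
Travel time t = 12.3·1000 / 0.22 = 55910 s = 15.53 h.
Decay over the reach: 25.53·exp(−kt) = 25.53·0.2637 = 6.731 mg/L.
At the second outfall, C = (3.666·6.731 + 0.3530·460.0) / (3.666 + 0.3530) = 46.54 mg/L.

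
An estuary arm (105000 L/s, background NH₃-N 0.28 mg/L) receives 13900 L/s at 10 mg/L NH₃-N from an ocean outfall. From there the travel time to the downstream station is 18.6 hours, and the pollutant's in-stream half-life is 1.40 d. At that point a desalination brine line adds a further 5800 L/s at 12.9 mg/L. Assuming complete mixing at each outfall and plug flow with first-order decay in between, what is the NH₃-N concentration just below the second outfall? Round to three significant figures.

1.52 mg/L

After mixing, C = (105000·0.2800 + 13900·10.00) / 118900 = 168400/118900 = 1.416 mg/L; combined flow 118900 L/s.
Half-life 1.40 d → k = ln 2 / 1.40 = 0.4951 d⁻¹.
Decay over the reach: 1.416·exp(−kt) = 1.416·0.6813 = 0.9650 mg/L.
At the second outfall, C = (118900·0.9650 + 5800·12.90) / (118900 + 5800) = 1.520 mg/L.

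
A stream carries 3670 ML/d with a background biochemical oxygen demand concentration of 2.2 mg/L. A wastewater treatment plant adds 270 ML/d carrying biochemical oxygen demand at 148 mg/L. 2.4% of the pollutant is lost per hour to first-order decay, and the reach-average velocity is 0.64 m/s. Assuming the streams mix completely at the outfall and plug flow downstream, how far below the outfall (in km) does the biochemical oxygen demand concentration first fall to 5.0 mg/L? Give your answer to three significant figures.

Mixed concentration C = ΣQC/ΣQ = (3670·2.200 + 270.0·148.0) / 3940 = 48030/3940 = 12.19 mg/L.
2.4%/h lost → k = −ln(1 − 0.024) = 0.02429 h⁻¹.
Set 12.19·exp(−k·t) = 5.0 → t = ln(12.19/5.0)/k = 132100 s = 36.69 h.
Distance = v·t = 0.64·132100 = 84530 m = 84.53 km.

84.5 km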